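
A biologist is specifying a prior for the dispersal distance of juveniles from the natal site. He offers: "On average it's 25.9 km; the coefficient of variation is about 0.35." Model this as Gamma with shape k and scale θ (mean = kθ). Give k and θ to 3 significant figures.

k ≈ 8.16, θ ≈ 3.17

For Gamma(k, scale θ): mean = kθ, variance = kθ², so CV = 1/√k.
CV = 0.35, hence k = 1/CV² = 8.16.
Then θ = mean/k = 25.9/8.16 = 3.17.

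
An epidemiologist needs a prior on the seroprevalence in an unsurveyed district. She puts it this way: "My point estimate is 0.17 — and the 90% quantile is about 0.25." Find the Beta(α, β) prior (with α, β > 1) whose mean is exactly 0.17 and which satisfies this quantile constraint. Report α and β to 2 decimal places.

With mean 0.17 fixed, write α = 0.17s, β = 0.83s where s = α+β.
Need P(θ < 0.25) = 0.9 under Beta(0.17s, 0.83s). Normal approximation: (q−m)/√(m(1−m)/s) ≈ z_{0.9} = 1.28, so s ≈ 0.17·0.83·(1.28)²/(0.25−0.17)² = 36.2.
At s = 36.2: P(θ<0.25) ≈ 0.894. Adjusting to match 0.9 gives s ≈ 38.62.
So α = 0.17·38.62 ≈ 6.56, β = 0.83·38.62 ≈ 32.05.

α ≈ 6.56, β ≈ 32.05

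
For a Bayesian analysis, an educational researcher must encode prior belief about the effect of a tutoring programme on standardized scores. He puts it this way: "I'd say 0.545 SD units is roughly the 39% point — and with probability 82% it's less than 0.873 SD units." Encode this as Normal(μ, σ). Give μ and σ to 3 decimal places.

μ = 0.622, σ = 0.275

The p-quantile of Normal(μ,σ) is μ + z_p·σ, with z_{0.39} = -0.2793 and z_{0.82} = 0.9154.
Eliminate σ: μ = (z₂·x₁ − z₁·x₂)/(z₂ − z₁) = (0.9154·0.545 − (-0.2793)·0.873)/1.195 = 0.622.
Then σ = (x₂ − x₁)/(z₂ − z₁) = (0.873 − 0.545)/1.195 = 0.275.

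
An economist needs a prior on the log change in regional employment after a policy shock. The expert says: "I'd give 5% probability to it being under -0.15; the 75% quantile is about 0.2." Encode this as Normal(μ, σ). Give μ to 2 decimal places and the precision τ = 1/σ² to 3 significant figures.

For Normal(μ,σ), the p-quantile is μ + z_p·σ. Here z_{0.05} = -1.645, z_{0.75} = 0.6745.
So -0.15 = μ − 1.645σ and 0.2 = μ + 0.6745σ.
Subtracting: σ = (0.2 − -0.15)/(0.6745 − (-1.645)) = 0.15.
Then μ = -0.15 − (-1.645)·0.15 = 0.10.
Precision τ = 1/σ² = 1/0.1509² = 43.9.

μ = 0.10, τ = 43.9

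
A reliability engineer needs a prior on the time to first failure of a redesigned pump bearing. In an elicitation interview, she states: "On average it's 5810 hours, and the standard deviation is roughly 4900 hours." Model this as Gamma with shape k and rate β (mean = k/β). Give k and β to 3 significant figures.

For Gamma(k, rate β): mean = k/β, variance = k/β², so CV = 1/√k.
CV = SD/mean = 4900/5810 = 0.8434, hence k = 1/CV² = 1.41.
Then β = k/mean = 1.41/5810 = 0.000242.

k ≈ 1.41, β ≈ 0.000242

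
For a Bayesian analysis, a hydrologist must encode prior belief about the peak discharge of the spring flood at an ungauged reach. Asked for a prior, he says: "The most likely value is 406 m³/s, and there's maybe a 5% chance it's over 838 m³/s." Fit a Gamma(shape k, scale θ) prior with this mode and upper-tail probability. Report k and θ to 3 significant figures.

k ≈ 6.27, θ ≈ 77.1

Gamma(k,θ) with k>1 has mode (k−1)θ, so θ = 406/(k−1).
Need P(X < 838) = 0.95 with θ tied to k this way. Start at k = 2, θ = 406: P(X<838) ≈ 0.611.
Too low — raise k to concentrate. Iterating converges to k ≈ 6.27.
Then θ = 406/(6.27−1) ≈ 77.1.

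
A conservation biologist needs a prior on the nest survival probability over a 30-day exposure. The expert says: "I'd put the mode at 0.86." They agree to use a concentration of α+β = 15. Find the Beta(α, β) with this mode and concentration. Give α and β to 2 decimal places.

For α,β > 1 the Beta mode is (α−1)/(α+β−2). With α+β = 15, the mode is (α−1)/13.
Set (α−1)/13 = 0.86 → α = 1 + 0.86·13 = 12.18.
β = 15 − α = 2.82.

α = 12.18, β = 2.82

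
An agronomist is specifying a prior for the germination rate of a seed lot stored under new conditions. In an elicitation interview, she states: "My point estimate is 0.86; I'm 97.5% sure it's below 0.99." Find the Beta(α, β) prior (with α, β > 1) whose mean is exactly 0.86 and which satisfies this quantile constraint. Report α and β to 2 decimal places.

α ≈ 8.67, β ≈ 1.41

With mean 0.86 fixed, write α = 0.86s, β = 0.14s where s = α+β.
Need P(θ < 0.99) = 0.975 under Beta(0.86s, 0.14s). Normal approximation: (q−m)/√(m(1−m)/s) ≈ z_{0.975} = 1.96, so s ≈ 0.86·0.14·(1.96)²/(0.99−0.86)² = 27.4.
At s = 27.4: P(θ<0.99) ≈ 1.000. Adjusting to match 0.975 gives s ≈ 10.08.
So α = 0.86·10.08 ≈ 8.67, β = 0.14·10.08 ≈ 1.41.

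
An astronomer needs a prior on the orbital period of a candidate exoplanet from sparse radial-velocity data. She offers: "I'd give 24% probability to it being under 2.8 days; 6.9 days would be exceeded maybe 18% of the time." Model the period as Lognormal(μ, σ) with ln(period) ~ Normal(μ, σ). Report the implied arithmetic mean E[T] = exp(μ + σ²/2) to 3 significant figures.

If T ~ Lognormal(μ,σ) then ln T ~ Normal(μ,σ), so the p-quantile of ln T is μ + z_p·σ.
ln(2.8) = 1.03 and ln(6.9) = 1.932; z_{0.24} = -0.7063, z_{0.82} = 0.9154.
σ = (1.932 − 1.03)/(0.9154 − (-0.7063)) = 0.556.
μ = 1.03 − (-0.7063)·0.556 = 1.422.
E[T] = exp(μ + σ²/2) = exp(1.422 + 0.1547) = 4.84 days.

E[T] ≈ 4.84 days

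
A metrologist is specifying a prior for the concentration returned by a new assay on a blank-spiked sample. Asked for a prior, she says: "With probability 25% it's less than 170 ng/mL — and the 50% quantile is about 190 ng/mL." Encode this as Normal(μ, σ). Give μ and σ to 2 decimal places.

μ = 190.00, σ = 29.65

For Normal(μ,σ), the p-quantile is μ + z_p·σ. Here z_{0.25} = -0.6745, z_{0.5} = 0.
So 170 = μ − 0.6745σ and 190 = μ + 0σ.
Subtracting: σ = (190 − 170)/(0 − (-0.6745)) = 29.65.
Then μ = 170 − (-0.6745)·29.65 = 190.00.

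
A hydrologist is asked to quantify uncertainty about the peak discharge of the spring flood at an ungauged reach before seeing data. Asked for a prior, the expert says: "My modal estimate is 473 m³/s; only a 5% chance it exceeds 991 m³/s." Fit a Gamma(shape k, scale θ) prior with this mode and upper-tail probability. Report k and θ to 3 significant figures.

k ≈ 6.05, θ ≈ 93.7

Gamma(k,θ) with k>1 has mode (k−1)θ, so θ = 473/(k−1).
Need P(X < 991) = 0.95 with θ tied to k this way. Start at k = 2, θ = 473: P(X<991) ≈ 0.619.
Too low — raise k to concentrate. Iterating converges to k ≈ 6.05.
Then θ = 473/(6.05−1) ≈ 93.7.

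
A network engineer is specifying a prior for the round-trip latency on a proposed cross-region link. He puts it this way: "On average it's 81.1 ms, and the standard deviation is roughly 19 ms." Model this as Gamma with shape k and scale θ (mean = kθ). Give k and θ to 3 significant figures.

k ≈ 18.2, θ ≈ 4.45

For Gamma(k, scale θ): mean = kθ, variance = kθ², so CV = 1/√k.
CV = SD/mean = 19/81.1 = 0.2343, hence k = 1/CV² = 18.2.
Then θ = mean/k = 81.1/18.2 = 4.45.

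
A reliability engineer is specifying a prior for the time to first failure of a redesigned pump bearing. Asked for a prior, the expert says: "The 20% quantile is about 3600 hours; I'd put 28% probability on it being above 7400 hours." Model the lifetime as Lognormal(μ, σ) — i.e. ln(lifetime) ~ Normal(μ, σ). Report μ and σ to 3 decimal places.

If T ~ Lognormal(μ,σ) then ln T ~ Normal(μ,σ), so the p-quantile of ln T is μ + z_p·σ.
ln(3600) = 8.189 and ln(7400) = 8.909; z_{0.2} = -0.8416, z_{0.72} = 0.5828.
σ = (8.909 − 8.189)/(0.5828 − (-0.8416)) = 0.506.
μ = 8.189 − (-0.8416)·0.506 = 8.614.

μ ≈ 8.614, σ ≈ 0.506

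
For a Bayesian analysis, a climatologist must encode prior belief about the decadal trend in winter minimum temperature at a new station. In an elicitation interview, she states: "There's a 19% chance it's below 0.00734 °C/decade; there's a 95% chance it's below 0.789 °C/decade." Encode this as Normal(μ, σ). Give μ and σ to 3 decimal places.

The p-quantile of Normal(μ,σ) is μ + z_p·σ, with z_{0.19} = -0.8779 and z_{0.95} = 1.645.
Eliminate σ: μ = (z₂·x₁ − z₁·x₂)/(z₂ − z₁) = (1.645·0.00734 − (-0.8779)·0.789)/2.523 = 0.279.
Then σ = (x₂ − x₁)/(z₂ − z₁) = (0.789 − 0.00734)/2.523 = 0.310.

μ = 0.279, σ = 0.310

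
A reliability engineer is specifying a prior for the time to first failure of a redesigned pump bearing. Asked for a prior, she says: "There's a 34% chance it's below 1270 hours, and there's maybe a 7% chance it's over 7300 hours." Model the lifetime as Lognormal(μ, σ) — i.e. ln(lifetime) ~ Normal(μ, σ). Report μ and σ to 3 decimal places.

μ ≈ 7.529, σ ≈ 0.926

If T ~ Lognormal(μ,σ) then ln T ~ Normal(μ,σ), so the p-quantile of ln T is μ + z_p·σ.
ln(1270) = 7.147 and ln(7300) = 8.896; z_{0.34} = -0.4125, z_{0.93} = 1.476.
σ = (8.896 − 7.147)/(1.476 − (-0.4125)) = 0.926.
μ = 7.147 − (-0.4125)·0.926 = 7.529.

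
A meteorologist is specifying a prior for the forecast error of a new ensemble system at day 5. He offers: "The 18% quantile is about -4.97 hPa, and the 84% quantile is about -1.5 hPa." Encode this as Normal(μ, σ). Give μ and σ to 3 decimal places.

The p-quantile of Normal(μ,σ) is μ + z_p·σ, with z_{0.18} = -0.9154 and z_{0.84} = 0.9945.
Eliminate σ: μ = (z₂·x₁ − z₁·x₂)/(z₂ − z₁) = (0.9945·-4.97 − (-0.9154)·-1.5)/1.91 = -3.307.
Then σ = (x₂ − x₁)/(z₂ − z₁) = (-1.5 − -4.97)/1.91 = 1.817.

μ = -3.307, σ = 1.817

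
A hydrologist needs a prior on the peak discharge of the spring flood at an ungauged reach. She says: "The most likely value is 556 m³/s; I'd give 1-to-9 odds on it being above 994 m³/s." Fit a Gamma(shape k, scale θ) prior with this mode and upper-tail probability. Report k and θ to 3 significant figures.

Gamma(k,θ) with k>1 has mode (k−1)θ, so θ = 556/(k−1).
Need P(X < 994) = 0.9 with θ tied to k this way. Start at k = 2, θ = 556: P(X<994) ≈ 0.534.
Too low — raise k to concentrate. Iterating converges to k ≈ 6.64.
Then θ = 556/(6.64−1) ≈ 98.6.

k ≈ 6.64, θ ≈ 98.6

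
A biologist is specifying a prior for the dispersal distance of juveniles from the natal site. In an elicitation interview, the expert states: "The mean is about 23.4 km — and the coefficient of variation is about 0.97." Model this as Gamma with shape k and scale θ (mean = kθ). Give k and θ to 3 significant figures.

For Gamma(k, scale θ): mean = kθ, variance = kθ², so CV = 1/√k.
CV = 0.97, hence k = 1/CV² = 1.06.
Then θ = mean/k = 23.4/1.06 = 22.

k ≈ 1.06, θ ≈ 22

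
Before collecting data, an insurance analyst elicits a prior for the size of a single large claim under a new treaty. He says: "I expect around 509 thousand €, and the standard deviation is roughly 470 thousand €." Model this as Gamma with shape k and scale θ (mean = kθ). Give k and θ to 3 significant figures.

k ≈ 1.17, θ ≈ 434

For Gamma(k, scale θ): mean = kθ, variance = kθ², so CV = 1/√k.
CV = SD/mean = 470/509 = 0.9234, hence k = 1/CV² = 1.17.
Then θ = mean/k = 509/1.17 = 434.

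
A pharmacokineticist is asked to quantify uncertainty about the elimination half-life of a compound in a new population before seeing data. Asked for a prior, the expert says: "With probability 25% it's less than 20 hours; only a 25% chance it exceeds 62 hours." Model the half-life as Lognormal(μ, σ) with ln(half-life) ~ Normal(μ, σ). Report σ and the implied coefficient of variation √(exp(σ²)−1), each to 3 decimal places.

If T ~ Lognormal(μ,σ) then ln T ~ Normal(μ,σ), so the p-quantile of ln T is μ + z_p·σ.
ln(20) = 2.996 and ln(62) = 4.127; z_{0.25} = -0.6745, z_{0.75} = 0.6745.
σ = (4.127 − 2.996)/(0.6745 − (-0.6745)) = 0.839.
μ = 2.996 − (-0.6745)·0.839 = 3.561.
CV = √(exp(σ²)−1) = √(exp(0.7034)−1) = 1.010.

σ ≈ 0.839, CV ≈ 1.010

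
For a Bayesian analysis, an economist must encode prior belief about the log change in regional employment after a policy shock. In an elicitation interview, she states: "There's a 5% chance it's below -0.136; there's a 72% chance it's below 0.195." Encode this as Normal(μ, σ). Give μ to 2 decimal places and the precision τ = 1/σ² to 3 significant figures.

μ = 0.11, τ = 45.3

The p-quantile of Normal(μ,σ) is μ + z_p·σ, with z_{0.05} = -1.645 and z_{0.72} = 0.5828.
Eliminate σ: μ = (z₂·x₁ − z₁·x₂)/(z₂ − z₁) = (0.5828·-0.136 − (-1.645)·0.195)/2.228 = 0.11.
Then σ = (x₂ − x₁)/(z₂ − z₁) = (0.195 − -0.136)/2.228 = 0.15.
Precision τ = 1/σ² = 1/0.1486² = 45.3.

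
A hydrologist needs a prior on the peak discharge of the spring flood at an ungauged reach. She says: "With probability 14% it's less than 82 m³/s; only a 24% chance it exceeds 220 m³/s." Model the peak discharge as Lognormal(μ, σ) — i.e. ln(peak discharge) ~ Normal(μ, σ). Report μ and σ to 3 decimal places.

μ ≈ 5.003, σ ≈ 0.552

If T ~ Lognormal(μ,σ) then ln T ~ Normal(μ,σ), so the p-quantile of ln T is μ + z_p·σ.
ln(82) = 4.407 and ln(220) = 5.394; z_{0.14} = -1.08, z_{0.76} = 0.7063.
σ = (5.394 − 4.407)/(0.7063 − (-1.08)) = 0.552.
μ = 4.407 − (-1.08)·0.552 = 5.003.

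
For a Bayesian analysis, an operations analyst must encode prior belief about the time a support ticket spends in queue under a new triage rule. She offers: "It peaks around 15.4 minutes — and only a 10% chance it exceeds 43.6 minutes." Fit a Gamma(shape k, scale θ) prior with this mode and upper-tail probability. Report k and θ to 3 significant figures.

Gamma(k,θ) with k>1 has mode (k−1)θ, so θ = 15.4/(k−1).
Need P(X < 43.6) = 0.9 with θ tied to k this way. Start at k = 2, θ = 15.4: P(X<43.6) ≈ 0.774.
Too low — raise k to concentrate. Iterating converges to k ≈ 2.76.
Then θ = 15.4/(2.76−1) ≈ 8.74.

k ≈ 2.76, θ ≈ 8.74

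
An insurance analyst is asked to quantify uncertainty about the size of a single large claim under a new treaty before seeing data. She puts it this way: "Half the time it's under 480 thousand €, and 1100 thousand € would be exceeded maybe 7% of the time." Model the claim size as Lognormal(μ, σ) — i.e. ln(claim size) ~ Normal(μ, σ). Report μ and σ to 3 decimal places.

μ ≈ 6.174, σ ≈ 0.562

If T ~ Lognormal(μ,σ) then ln T ~ Normal(μ,σ), so the p-quantile of ln T is μ + z_p·σ.
ln(480) = 6.174 and ln(1100) = 7.003; z_{0.5} = 0, z_{0.93} = 1.476.
σ = (7.003 − 6.174)/(1.476 − (0)) = 0.562.
μ = 6.174 − (0)·0.562 = 6.174.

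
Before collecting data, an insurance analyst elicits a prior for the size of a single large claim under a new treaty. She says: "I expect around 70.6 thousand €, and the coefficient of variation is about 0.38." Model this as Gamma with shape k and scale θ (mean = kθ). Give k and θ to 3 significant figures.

For Gamma(k, scale θ): mean = kθ, variance = kθ², so CV = 1/√k.
CV = 0.38, hence k = 1/CV² = 6.93.
Then θ = mean/k = 70.6/6.93 = 10.2.

k ≈ 6.93, θ ≈ 10.2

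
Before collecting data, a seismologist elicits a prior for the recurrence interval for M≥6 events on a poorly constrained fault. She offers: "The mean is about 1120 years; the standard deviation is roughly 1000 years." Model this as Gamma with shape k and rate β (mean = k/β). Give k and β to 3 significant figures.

k ≈ 1.25, β ≈ 0.00112

For Gamma(k, rate β): mean = k/β, variance = k/β², so CV = 1/√k.
CV = SD/mean = 1000/1120 = 0.8929, hence k = 1/CV² = 1.25.
Then β = k/mean = 1.25/1120 = 0.00112.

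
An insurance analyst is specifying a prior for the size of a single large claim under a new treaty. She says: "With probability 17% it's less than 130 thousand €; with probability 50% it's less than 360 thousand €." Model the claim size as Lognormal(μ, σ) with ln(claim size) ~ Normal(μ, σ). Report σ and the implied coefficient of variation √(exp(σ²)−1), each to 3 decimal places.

If T ~ Lognormal(μ,σ) then ln T ~ Normal(μ,σ), so the p-quantile of ln T is μ + z_p·σ.
ln(130) = 4.868 and ln(360) = 5.886; z_{0.17} = -0.9542, z_{0.5} = 0.
σ = (5.886 − 4.868)/(0 − (-0.9542)) = 1.067.
μ = 4.868 − (-0.9542)·1.067 = 5.886.
CV = √(exp(σ²)−1) = √(exp(1.1396)−1) = 1.458.

σ ≈ 1.067, CV ≈ 1.458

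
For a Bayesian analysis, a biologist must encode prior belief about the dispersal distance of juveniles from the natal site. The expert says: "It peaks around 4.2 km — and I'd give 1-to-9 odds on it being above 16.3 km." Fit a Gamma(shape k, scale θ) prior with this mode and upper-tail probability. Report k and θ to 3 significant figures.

Gamma(k,θ) with k>1 has mode (k−1)θ, so θ = 4.2/(k−1).
Need P(X < 16.3) = 0.9 with θ tied to k this way. Start at k = 2, θ = 4.2: P(X<16.3) ≈ 0.899.
Too low — raise k to concentrate. Iterating converges to k ≈ 2.
Then θ = 4.2/(2−1) ≈ 4.18.

k ≈ 2, θ ≈ 4.18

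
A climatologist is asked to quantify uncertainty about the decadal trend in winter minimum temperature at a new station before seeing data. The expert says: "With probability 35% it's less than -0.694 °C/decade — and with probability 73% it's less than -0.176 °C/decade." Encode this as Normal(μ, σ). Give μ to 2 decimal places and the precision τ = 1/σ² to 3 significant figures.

μ = -0.49, τ = 3.71

The p-quantile of Normal(μ,σ) is μ + z_p·σ, with z_{0.35} = -0.3853 and z_{0.73} = 0.6128.
Eliminate σ: μ = (z₂·x₁ − z₁·x₂)/(z₂ − z₁) = (0.6128·-0.694 − (-0.3853)·-0.176)/0.9981 = -0.49.
Then σ = (x₂ − x₁)/(z₂ − z₁) = (-0.176 − -0.694)/0.9981 = 0.52.
Precision τ = 1/σ² = 1/0.519² = 3.71.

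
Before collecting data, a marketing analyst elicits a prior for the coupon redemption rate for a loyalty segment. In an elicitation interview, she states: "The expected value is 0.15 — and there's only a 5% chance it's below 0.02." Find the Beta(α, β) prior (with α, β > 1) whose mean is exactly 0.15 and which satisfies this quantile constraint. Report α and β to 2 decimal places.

α ≈ 1.50, β ≈ 8.52

With mean 0.15 fixed, write α = 0.15s, β = 0.85s where s = α+β.
Need P(θ < 0.02) = 0.05 under Beta(0.15s, 0.85s). Normal approximation: (q−m)/√(m(1−m)/s) ≈ z_{0.05} = -1.64, so s ≈ 0.15·0.85·(-1.64)²/(0.02−0.15)² = 20.4.
At s = 20.4: P(θ<0.02) ≈ 0.006. Adjusting to match 0.05 gives s ≈ 10.03.
So α = 0.15·10.03 ≈ 1.50, β = 0.85·10.03 ≈ 8.52.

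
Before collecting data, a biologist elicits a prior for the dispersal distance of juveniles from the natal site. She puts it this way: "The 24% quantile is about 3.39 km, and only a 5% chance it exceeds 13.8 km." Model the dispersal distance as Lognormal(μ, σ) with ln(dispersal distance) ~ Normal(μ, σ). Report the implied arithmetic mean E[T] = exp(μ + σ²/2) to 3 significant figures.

If T ~ Lognormal(μ,σ) then ln T ~ Normal(μ,σ), so the p-quantile of ln T is μ + z_p·σ.
ln(3.39) = 1.221 and ln(13.8) = 2.625; z_{0.24} = -0.7063, z_{0.95} = 1.645.
σ = (2.625 − 1.221)/(1.645 − (-0.7063)) = 0.597.
μ = 1.221 − (-0.7063)·0.597 = 1.643.
E[T] = exp(μ + σ²/2) = exp(1.643 + 0.1783) = 6.18 km.

E[T] ≈ 6.18 km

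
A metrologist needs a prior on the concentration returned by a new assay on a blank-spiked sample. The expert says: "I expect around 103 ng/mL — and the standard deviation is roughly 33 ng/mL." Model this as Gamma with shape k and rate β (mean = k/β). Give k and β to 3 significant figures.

For Gamma(k, rate β): mean = k/β, variance = k/β², so CV = 1/√k.
CV = SD/mean = 33/103 = 0.3204, hence k = 1/CV² = 9.74.
Then β = k/mean = 9.74/103 = 0.0946.

k ≈ 9.74, β ≈ 0.0946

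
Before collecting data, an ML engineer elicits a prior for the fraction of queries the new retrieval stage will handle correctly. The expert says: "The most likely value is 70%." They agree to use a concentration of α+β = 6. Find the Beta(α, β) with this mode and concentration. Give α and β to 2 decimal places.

For α,β > 1 the Beta mode is (α−1)/(α+β−2). With α+β = 6, the mode is (α−1)/4.
Set (α−1)/4 = 0.7 → α = 1 + 0.7·4 = 3.80.
β = 6 − α = 2.20.

α = 3.80, β = 2.20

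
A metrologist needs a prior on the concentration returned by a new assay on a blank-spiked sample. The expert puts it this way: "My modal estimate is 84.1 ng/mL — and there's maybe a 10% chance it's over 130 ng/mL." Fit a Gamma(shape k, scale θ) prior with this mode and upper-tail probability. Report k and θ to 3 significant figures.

k ≈ 10.9, θ ≈ 8.53

Gamma(k,θ) with k>1 has mode (k−1)θ, so θ = 84.1/(k−1).
Need P(X < 130) = 0.9 with θ tied to k this way. Start at k = 2, θ = 84.1: P(X<130) ≈ 0.457.
Too low — raise k to concentrate. Iterating converges to k ≈ 10.9.
Then θ = 84.1/(10.9−1) ≈ 8.53.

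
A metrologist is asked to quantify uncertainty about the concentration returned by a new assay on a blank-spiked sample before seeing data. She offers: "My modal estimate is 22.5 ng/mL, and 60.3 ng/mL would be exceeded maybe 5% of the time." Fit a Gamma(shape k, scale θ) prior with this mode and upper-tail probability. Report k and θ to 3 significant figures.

Gamma(k,θ) with k>1 has mode (k−1)θ, so θ = 22.5/(k−1).
Need P(X < 60.3) = 0.95 with θ tied to k this way. Start at k = 2, θ = 22.5: P(X<60.3) ≈ 0.748.
Too low — raise k to concentrate. Iterating converges to k ≈ 3.77.
Then θ = 22.5/(3.77−1) ≈ 8.12.

k ≈ 3.77, θ ≈ 8.12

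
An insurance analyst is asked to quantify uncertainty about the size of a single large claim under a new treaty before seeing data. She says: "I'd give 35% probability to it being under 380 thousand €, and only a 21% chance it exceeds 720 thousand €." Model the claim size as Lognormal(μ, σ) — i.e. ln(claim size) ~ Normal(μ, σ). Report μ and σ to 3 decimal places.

μ ≈ 6.147, σ ≈ 0.536

If T ~ Lognormal(μ,σ) then ln T ~ Normal(μ,σ), so the p-quantile of ln T is μ + z_p·σ.
ln(380) = 5.94 and ln(720) = 6.579; z_{0.35} = -0.3853, z_{0.79} = 0.8064.
σ = (6.579 − 5.94)/(0.8064 − (-0.3853)) = 0.536.
μ = 5.94 − (-0.3853)·0.536 = 6.147.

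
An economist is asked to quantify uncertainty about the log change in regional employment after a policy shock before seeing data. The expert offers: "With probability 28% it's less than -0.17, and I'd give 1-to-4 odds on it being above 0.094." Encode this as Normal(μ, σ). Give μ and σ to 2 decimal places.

For Normal(μ,σ), the p-quantile is μ + z_p·σ. Here z_{0.28} = -0.5828, z_{0.8} = 0.8416.
So -0.17 = μ − 0.5828σ and 0.094 = μ + 0.8416σ.
Subtracting: σ = (0.094 − -0.17)/(0.8416 − (-0.5828)) = 0.19.
Then μ = -0.17 − (-0.5828)·0.19 = -0.06.

μ = -0.06, σ = 0.19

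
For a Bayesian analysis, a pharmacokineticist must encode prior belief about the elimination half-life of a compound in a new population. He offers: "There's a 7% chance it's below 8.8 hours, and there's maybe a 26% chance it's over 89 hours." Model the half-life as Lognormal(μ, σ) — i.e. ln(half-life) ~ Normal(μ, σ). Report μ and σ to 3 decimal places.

μ ≈ 3.786, σ ≈ 1.092

If T ~ Lognormal(μ,σ) then ln T ~ Normal(μ,σ), so the p-quantile of ln T is μ + z_p·σ.
ln(8.8) = 2.175 and ln(89) = 4.489; z_{0.07} = -1.476, z_{0.74} = 0.6433.
σ = (4.489 − 2.175)/(0.6433 − (-1.476)) = 1.092.
μ = 2.175 − (-1.476)·1.092 = 3.786.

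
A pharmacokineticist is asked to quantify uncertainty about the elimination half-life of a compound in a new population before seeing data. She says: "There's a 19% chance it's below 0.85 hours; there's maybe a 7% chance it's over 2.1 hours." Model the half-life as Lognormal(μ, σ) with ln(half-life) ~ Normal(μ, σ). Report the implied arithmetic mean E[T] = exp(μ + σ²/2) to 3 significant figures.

E[T] ≈ 1.28 hours

If T ~ Lognormal(μ,σ) then ln T ~ Normal(μ,σ), so the p-quantile of ln T is μ + z_p·σ.
ln(0.85) = -0.1625 and ln(2.1) = 0.7419; z_{0.19} = -0.8779, z_{0.93} = 1.476.
σ = (0.7419 − -0.1625)/(1.476 − (-0.8779)) = 0.384.
μ = -0.1625 − (-0.8779)·0.384 = 0.175.
E[T] = exp(μ + σ²/2) = exp(0.175 + 0.0738) = 1.28 hours.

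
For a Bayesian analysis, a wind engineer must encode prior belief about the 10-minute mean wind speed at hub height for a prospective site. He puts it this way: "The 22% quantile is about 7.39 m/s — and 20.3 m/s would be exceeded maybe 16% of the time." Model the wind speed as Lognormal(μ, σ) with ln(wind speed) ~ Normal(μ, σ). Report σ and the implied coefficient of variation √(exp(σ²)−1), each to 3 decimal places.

If T ~ Lognormal(μ,σ) then ln T ~ Normal(μ,σ), so the p-quantile of ln T is μ + z_p·σ.
ln(7.39) = 2 and ln(20.3) = 3.011; z_{0.22} = -0.7722, z_{0.84} = 0.9945.
σ = (3.011 − 2)/(0.9945 − (-0.7722)) = 0.572.
μ = 2 − (-0.7722)·0.572 = 2.442.
CV = √(exp(σ²)−1) = √(exp(0.3272)−1) = 0.622.

σ ≈ 0.572, CV ≈ 0.622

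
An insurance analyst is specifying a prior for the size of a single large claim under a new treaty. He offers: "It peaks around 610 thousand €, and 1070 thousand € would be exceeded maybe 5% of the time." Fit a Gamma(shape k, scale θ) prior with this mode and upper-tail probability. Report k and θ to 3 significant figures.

Gamma(k,θ) with k>1 has mode (k−1)θ, so θ = 610/(k−1).
Need P(X < 1070) = 0.95 with θ tied to k this way. Start at k = 2, θ = 610: P(X<1070) ≈ 0.523.
Too low — raise k to concentrate. Iterating converges to k ≈ 9.83.
Then θ = 610/(9.83−1) ≈ 69.1.

k ≈ 9.83, θ ≈ 69.1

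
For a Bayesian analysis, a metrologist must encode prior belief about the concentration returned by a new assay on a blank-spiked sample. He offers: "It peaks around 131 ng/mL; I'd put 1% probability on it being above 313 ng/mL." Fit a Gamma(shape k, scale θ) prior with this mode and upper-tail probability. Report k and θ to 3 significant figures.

k ≈ 7.25, θ ≈ 21

Gamma(k,θ) with k>1 has mode (k−1)θ, so θ = 131/(k−1).
Need P(X < 313) = 0.99 with θ tied to k this way. Start at k = 2, θ = 131: P(X<313) ≈ 0.689.
Too low — raise k to concentrate. Iterating converges to k ≈ 7.25.
Then θ = 131/(7.25−1) ≈ 21.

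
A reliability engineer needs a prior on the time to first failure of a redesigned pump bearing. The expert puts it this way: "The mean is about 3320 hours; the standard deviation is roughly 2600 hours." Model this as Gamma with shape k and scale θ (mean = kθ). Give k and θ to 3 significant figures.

For Gamma(k, scale θ): mean = kθ, variance = kθ², so CV = 1/√k.
CV = SD/mean = 2600/3320 = 0.7831, hence k = 1/CV² = 1.63.
Then θ = mean/k = 3320/1.63 = 2040.

k ≈ 1.63, θ ≈ 2040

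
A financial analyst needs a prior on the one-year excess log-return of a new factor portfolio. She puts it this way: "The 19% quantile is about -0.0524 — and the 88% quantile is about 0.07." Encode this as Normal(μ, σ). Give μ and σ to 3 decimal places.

The p-quantile of Normal(μ,σ) is μ + z_p·σ, with z_{0.19} = -0.8779 and z_{0.88} = 1.175.
Eliminate σ: μ = (z₂·x₁ − z₁·x₂)/(z₂ − z₁) = (1.175·-0.0524 − (-0.8779)·0.07)/2.053 = -0.000.
Then σ = (x₂ − x₁)/(z₂ − z₁) = (0.07 − -0.0524)/2.053 = 0.060.

μ = -0.000, σ = 0.060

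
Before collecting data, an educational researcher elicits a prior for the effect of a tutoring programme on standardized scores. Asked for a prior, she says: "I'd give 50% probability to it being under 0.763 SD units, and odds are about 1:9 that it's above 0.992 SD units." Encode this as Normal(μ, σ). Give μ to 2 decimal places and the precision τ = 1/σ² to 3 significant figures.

μ = 0.76, τ = 31.3

The p-quantile of Normal(μ,σ) is μ + z_p·σ, with z_{0.5} = 0 and z_{0.9} = 1.282.
Eliminate σ: μ = (z₂·x₁ − z₁·x₂)/(z₂ − z₁) = (1.282·0.763 − (0)·0.992)/1.282 = 0.76.
Then σ = (x₂ − x₁)/(z₂ − z₁) = (0.992 − 0.763)/1.282 = 0.18.
Precision τ = 1/σ² = 1/0.1787² = 31.3.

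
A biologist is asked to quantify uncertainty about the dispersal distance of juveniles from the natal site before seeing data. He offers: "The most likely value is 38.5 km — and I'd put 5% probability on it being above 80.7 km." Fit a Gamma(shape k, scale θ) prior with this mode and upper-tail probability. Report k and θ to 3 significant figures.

k ≈ 6.04, θ ≈ 7.63

Gamma(k,θ) with k>1 has mode (k−1)θ, so θ = 38.5/(k−1).
Need P(X < 80.7) = 0.95 with θ tied to k this way. Start at k = 2, θ = 38.5: P(X<80.7) ≈ 0.619.
Too low — raise k to concentrate. Iterating converges to k ≈ 6.04.
Then θ = 38.5/(6.04−1) ≈ 7.63.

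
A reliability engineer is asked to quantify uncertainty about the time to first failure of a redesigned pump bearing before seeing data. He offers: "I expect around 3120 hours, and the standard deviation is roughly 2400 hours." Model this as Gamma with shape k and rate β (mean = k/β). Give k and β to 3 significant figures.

k ≈ 1.69, β ≈ 0.000542

For Gamma(k, rate β): mean = k/β, variance = k/β², so CV = 1/√k.
CV = SD/mean = 2400/3120 = 0.7692, hence k = 1/CV² = 1.69.
Then β = k/mean = 1.69/3120 = 0.000542.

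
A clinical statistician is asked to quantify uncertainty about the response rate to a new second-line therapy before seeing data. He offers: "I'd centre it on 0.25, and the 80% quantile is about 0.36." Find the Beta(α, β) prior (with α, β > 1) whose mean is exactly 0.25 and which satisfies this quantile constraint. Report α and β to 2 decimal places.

α ≈ 2.45, β ≈ 7.35

With mean 0.25 fixed, write α = 0.25s, β = 0.75s where s = α+β.
Need P(θ < 0.36) = 0.8 under Beta(0.25s, 0.75s). Normal approximation: (q−m)/√(m(1−m)/s) ≈ z_{0.8} = 0.842, so s ≈ 0.25·0.75·(0.842)²/(0.36−0.25)² = 11.0.
At s = 11.0: P(θ<0.36) ≈ 0.810. Adjusting to match 0.8 gives s ≈ 9.80.
So α = 0.25·9.80 ≈ 2.45, β = 0.75·9.80 ≈ 7.35.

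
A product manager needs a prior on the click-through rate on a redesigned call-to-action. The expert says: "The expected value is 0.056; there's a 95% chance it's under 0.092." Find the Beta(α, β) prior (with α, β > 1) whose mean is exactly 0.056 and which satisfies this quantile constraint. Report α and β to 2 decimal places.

α ≈ 7.46, β ≈ 125.82

With mean 0.056 fixed, write α = 0.056s, β = 0.944s where s = α+β.
Need P(θ < 0.092) = 0.95 under Beta(0.056s, 0.944s). Normal approximation: (q−m)/√(m(1−m)/s) ≈ z_{0.95} = 1.64, so s ≈ 0.056·0.944·(1.64)²/(0.092−0.056)² = 110.4.
At s = 110.4: P(θ<0.092) ≈ 0.935. Adjusting to match 0.95 gives s ≈ 133.29.
So α = 0.056·133.29 ≈ 7.46, β = 0.944·133.29 ≈ 125.82.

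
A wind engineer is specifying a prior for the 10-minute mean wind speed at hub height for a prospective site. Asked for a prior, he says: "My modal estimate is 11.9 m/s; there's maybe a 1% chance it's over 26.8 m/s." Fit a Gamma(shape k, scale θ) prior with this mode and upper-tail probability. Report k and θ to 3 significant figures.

k ≈ 8.28, θ ≈ 1.63

Gamma(k,θ) with k>1 has mode (k−1)θ, so θ = 11.9/(k−1).
Need P(X < 26.8) = 0.99 with θ tied to k this way. Start at k = 2, θ = 11.9: P(X<26.8) ≈ 0.658.
Too low — raise k to concentrate. Iterating converges to k ≈ 8.28.
Then θ = 11.9/(8.28−1) ≈ 1.63.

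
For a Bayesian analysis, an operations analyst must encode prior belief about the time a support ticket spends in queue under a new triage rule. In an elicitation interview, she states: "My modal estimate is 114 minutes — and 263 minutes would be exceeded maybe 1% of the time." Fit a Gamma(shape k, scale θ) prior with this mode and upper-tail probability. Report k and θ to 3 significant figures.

Gamma(k,θ) with k>1 has mode (k−1)θ, so θ = 114/(k−1).
Need P(X < 263) = 0.99 with θ tied to k this way. Start at k = 2, θ = 114: P(X<263) ≈ 0.671.
Too low — raise k to concentrate. Iterating converges to k ≈ 7.83.
Then θ = 114/(7.83−1) ≈ 16.7.

k ≈ 7.83, θ ≈ 16.7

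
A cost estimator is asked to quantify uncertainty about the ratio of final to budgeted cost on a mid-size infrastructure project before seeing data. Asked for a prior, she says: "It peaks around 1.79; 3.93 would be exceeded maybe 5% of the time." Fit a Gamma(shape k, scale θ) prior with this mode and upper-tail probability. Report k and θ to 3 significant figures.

Gamma(k,θ) with k>1 has mode (k−1)θ, so θ = 1.79/(k−1).
Need P(X < 3.93) = 0.95 with θ tied to k this way. Start at k = 2, θ = 1.79: P(X<3.93) ≈ 0.644.
Too low — raise k to concentrate. Iterating converges to k ≈ 5.45.
Then θ = 1.79/(5.45−1) ≈ 0.402.

k ≈ 5.45, θ ≈ 0.402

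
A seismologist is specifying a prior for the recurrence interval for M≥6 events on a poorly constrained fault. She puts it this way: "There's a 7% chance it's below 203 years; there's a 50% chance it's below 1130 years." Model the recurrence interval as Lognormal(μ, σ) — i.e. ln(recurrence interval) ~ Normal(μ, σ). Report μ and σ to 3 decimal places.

μ ≈ 7.030, σ ≈ 1.163

If T ~ Lognormal(μ,σ) then ln T ~ Normal(μ,σ), so the p-quantile of ln T is μ + z_p·σ.
ln(203) = 5.313 and ln(1130) = 7.03; z_{0.07} = -1.476, z_{0.5} = 0.
σ = (7.03 − 5.313)/(0 − (-1.476)) = 1.163.
μ = 5.313 − (-1.476)·1.163 = 7.030.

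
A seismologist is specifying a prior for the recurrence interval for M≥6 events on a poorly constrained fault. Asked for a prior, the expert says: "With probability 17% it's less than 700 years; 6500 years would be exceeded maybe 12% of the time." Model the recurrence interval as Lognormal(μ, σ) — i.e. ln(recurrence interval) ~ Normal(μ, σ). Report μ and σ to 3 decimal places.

μ ≈ 7.550, σ ≈ 1.047

If T ~ Lognormal(μ,σ) then ln T ~ Normal(μ,σ), so the p-quantile of ln T is μ + z_p·σ.
ln(700) = 6.551 and ln(6500) = 8.78; z_{0.17} = -0.9542, z_{0.88} = 1.175.
σ = (8.78 − 6.551)/(1.175 − (-0.9542)) = 1.047.
μ = 6.551 − (-0.9542)·1.047 = 7.550.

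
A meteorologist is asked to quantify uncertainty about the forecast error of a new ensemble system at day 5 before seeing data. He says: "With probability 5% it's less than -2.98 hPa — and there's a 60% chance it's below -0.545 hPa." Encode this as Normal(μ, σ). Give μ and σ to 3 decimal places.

For Normal(μ,σ), the p-quantile is μ + z_p·σ. Here z_{0.05} = -1.645, z_{0.6} = 0.2533.
So -2.98 = μ − 1.645σ and -0.545 = μ + 0.2533σ.
Subtracting: σ = (-0.545 − -2.98)/(0.2533 − (-1.645)) = 1.283.
Then μ = -2.98 − (-1.645)·1.283 = -0.870.

μ = -0.870, σ = 1.283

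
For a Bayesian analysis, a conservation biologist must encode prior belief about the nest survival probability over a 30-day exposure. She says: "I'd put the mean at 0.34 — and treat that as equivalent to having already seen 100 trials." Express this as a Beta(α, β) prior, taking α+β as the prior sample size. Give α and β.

α = 34, β = 66

Under the effective-sample-size interpretation, Beta(α, β) has prior mean α/(α+β) and prior sample size α+β.
So α+β = 100 and α/(α+β) = 0.34, giving α = 0.34·100 = 34 and β = 100 − 34 = 66.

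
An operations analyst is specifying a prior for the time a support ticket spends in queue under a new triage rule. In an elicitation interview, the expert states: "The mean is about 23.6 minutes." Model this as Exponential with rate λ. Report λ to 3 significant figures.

Exponential mean = 1/λ, so λ = 1/23.6 = 0.0424.

λ ≈ 0.0424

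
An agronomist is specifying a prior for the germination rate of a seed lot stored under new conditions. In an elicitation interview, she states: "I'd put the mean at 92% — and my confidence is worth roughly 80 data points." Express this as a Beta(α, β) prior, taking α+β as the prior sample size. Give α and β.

α = 73.6, β = 6.4

Under the effective-sample-size interpretation, Beta(α, β) has prior mean α/(α+β) and prior sample size α+β.
So α+β = 80 and α/(α+β) = 0.92, giving α = 0.92·80 = 73.6 and β = 80 − 73.6 = 6.4.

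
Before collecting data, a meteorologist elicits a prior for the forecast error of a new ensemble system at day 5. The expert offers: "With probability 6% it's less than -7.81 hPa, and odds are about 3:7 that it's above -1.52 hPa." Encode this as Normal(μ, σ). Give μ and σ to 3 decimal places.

For Normal(μ,σ), the p-quantile is μ + z_p·σ. Here z_{0.06} = -1.555, z_{0.7} = 0.5244.
So -7.81 = μ − 1.555σ and -1.52 = μ + 0.5244σ.
Subtracting: σ = (-1.52 − -7.81)/(0.5244 − (-1.555)) = 3.025.
Then μ = -7.81 − (-1.555)·3.025 = -3.106.

μ = -3.106, σ = 3.025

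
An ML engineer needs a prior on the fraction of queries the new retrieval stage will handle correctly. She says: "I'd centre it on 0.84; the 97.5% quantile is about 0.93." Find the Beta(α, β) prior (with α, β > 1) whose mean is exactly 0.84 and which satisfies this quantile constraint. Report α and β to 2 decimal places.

α ≈ 38.35, β ≈ 7.30

With mean 0.84 fixed, write α = 0.84s, β = 0.16s where s = α+β.
Need P(θ < 0.93) = 0.975 under Beta(0.84s, 0.16s). Normal approximation: (q−m)/√(m(1−m)/s) ≈ z_{0.975} = 1.96, so s ≈ 0.84·0.16·(1.96)²/(0.93−0.84)² = 63.7.
At s = 63.7: P(θ<0.93) ≈ 0.991. Adjusting to match 0.975 gives s ≈ 45.65.
So α = 0.84·45.65 ≈ 38.35, β = 0.16·45.65 ≈ 7.30.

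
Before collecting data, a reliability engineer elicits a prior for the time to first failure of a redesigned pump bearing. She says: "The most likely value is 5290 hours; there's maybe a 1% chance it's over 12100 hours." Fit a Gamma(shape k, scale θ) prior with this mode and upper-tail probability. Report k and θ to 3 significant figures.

k ≈ 7.99, θ ≈ 757

Gamma(k,θ) with k>1 has mode (k−1)θ, so θ = 5290/(k−1).
Need P(X < 12100) = 0.99 with θ tied to k this way. Start at k = 2, θ = 5290: P(X<12100) ≈ 0.666.
Too low — raise k to concentrate. Iterating converges to k ≈ 7.99.
Then θ = 5290/(7.99−1) ≈ 757.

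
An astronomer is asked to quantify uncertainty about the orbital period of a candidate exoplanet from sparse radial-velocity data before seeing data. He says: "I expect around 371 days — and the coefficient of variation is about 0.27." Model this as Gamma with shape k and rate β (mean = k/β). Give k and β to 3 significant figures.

k ≈ 13.7, β ≈ 0.037

For Gamma(k, rate β): mean = k/β, variance = k/β², so CV = 1/√k.
CV = 0.27, hence k = 1/CV² = 13.7.
Then β = k/mean = 13.7/371 = 0.037.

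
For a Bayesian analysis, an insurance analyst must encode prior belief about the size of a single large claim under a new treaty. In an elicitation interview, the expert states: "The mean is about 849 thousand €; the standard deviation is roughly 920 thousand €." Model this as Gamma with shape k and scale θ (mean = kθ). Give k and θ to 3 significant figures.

k ≈ 0.852, θ ≈ 997

For Gamma(k, scale θ): mean = kθ, variance = kθ², so CV = 1/√k.
CV = SD/mean = 920/849 = 1.084, hence k = 1/CV² = 0.852.
Then θ = mean/k = 849/0.852 = 997.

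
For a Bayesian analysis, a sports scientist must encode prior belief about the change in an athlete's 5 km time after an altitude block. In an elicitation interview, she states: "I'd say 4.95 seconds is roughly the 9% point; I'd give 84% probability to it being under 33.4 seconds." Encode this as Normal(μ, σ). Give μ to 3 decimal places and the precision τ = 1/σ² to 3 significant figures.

For Normal(μ,σ), the p-quantile is μ + z_p·σ. Here z_{0.09} = -1.341, z_{0.84} = 0.9945.
So 4.95 = μ − 1.341σ and 33.4 = μ + 0.9945σ.
Subtracting: σ = (33.4 − 4.95)/(0.9945 − (-1.341)) = 12.183.
Then μ = 4.95 − (-1.341)·12.183 = 21.284.
Precision τ = 1/σ² = 1/12.18² = 0.00674.

μ = 21.284, τ = 0.00674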